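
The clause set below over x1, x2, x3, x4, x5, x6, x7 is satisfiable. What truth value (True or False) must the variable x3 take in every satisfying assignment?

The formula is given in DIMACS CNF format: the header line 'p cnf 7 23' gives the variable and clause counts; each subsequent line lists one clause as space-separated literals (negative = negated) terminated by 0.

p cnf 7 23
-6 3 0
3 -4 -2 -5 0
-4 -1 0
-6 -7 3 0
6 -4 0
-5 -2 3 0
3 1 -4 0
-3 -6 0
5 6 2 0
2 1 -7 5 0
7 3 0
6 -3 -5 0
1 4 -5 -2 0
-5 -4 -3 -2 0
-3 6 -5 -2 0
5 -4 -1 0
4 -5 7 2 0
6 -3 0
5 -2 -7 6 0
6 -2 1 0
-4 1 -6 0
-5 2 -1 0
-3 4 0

False

Suppose x3 = True.
From the singleton clause (¬x6), x6 = False.
That conflicts with the unit clause (x6).
So every satisfying assignment has x3 = False.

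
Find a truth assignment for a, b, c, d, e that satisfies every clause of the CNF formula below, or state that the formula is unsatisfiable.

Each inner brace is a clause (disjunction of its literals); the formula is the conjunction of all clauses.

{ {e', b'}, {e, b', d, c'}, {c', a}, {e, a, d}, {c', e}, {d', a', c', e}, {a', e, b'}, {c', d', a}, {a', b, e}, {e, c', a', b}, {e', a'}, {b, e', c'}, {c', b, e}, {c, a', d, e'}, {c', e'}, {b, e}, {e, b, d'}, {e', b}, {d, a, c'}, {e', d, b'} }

Case e = 0:
Unit clause (c') forces c = 0.
Unit clause (b) forces b = 1.
Unit clause (a') forces a = 0.
Unit clause (d) forces d = 1.
All clauses are satisfied.

a: 0; b: 1; c: 0; d: 1; e: 0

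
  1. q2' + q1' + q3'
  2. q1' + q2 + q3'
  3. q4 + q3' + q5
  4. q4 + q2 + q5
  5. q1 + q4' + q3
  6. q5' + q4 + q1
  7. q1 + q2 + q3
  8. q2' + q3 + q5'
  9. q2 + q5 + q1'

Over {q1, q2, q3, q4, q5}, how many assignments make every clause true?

9

There are 2^5 = 32 truth assignments over (q1, q2, q3, q4, q5).
Split on q1. With q1 = 1, the clauses containing q1 are satisfied and q1' drops from the rest; 4 of the 2^4 = 16 assignments to the other variables satisfy what remains.
With q1 = 0, by the same count on the reduced clause set, 5 assignments work.
Total: 4 + 5 = 9.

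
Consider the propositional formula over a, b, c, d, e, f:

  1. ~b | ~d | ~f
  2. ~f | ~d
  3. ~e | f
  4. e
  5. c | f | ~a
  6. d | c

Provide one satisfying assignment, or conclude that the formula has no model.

Unit clause (e) forces e = 1.
Unit clause (f) forces f = 1.
Unit clause (~d) forces d = 0.
Unit clause (c) forces c = 1.
No clause remains; a, b are free.

a: 0, b: 1, c: 1, d: 0, e: 1, f: 1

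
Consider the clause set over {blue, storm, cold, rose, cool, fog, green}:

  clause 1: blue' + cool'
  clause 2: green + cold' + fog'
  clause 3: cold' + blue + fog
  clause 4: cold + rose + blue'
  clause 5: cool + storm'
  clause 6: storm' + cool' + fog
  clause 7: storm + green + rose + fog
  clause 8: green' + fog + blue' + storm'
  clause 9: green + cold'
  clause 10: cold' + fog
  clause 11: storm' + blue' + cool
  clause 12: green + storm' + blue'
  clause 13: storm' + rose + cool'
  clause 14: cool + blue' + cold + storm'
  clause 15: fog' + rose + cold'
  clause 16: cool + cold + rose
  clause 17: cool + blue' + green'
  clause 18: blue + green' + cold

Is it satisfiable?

Suppose blue = 0.
Suppose cold = 1.
From the singleton clause (fog), fog = 1.
From the singleton clause (green), green = 1.
From the singleton clause (rose), rose = 1.
Suppose cool = 1.
No clause remains; storm is free.
A satisfying assignment: blue=0; storm=1; cold=1; rose=1; cool=1; fog=1; green=1.

Yes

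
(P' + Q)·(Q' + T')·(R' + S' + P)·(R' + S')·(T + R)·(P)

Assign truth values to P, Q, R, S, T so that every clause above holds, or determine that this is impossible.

P ↦ 1,  Q ↦ 1,  R ↦ 1,  S ↦ 0,  T ↦ 0

(P) alone gives P = 1.
(Q) alone gives Q = 1.
(T') alone gives T = 0.
(R) alone gives R = 1.
(S') alone gives S = 0.
Every clause now holds.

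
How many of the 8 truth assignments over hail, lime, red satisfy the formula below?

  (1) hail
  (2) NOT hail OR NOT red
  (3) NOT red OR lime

There are 2^3 = 8 truth assignments over (hail, lime, red).
Check each against the 3 clauses (columns in the order hail, lime, red):
  F F F  ✗ fails (hail)
  F F T  ✗ fails (hail)
  F T F  ✗ fails (hail)
  F T T  ✗ fails (hail)
  T F F  ✓ satisfies all
  T F T  ✗ fails (NOT hail OR NOT red)
  T T F  ✓ satisfies all
  T T T  ✗ fails (NOT hail OR NOT red)
2 of the 8 rows are models.

2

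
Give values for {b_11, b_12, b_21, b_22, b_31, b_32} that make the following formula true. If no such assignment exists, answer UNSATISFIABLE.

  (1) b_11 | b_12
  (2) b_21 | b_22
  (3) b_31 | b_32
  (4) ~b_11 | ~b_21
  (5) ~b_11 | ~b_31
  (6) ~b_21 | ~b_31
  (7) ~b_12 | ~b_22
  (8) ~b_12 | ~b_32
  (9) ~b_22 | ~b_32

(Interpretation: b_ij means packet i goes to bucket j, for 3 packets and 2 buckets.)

UNSATISFIABLE

Case b_11 = 1:
The clause (~b_21) is unit, so b_21 = 0.
The clause (b_22) is unit, so b_22 = 1.
The clause (~b_31) is unit, so b_31 = 0.
The clause (b_32) is unit, so b_32 = 1.
But (~b_32) is also a unit clause — contradiction.
Backtrack on b_11: now try b_11 = 0.
The clause (b_12) is unit, so b_12 = 1.
The clause (~b_22) is unit, so b_22 = 0.
The clause (b_21) is unit, so b_21 = 1.
The clause (~b_31) is unit, so b_31 = 0.
The clause (b_32) is unit, so b_32 = 1.
But (~b_32) is also a unit clause — contradiction.
Either choice for b_11 ends in contradiction.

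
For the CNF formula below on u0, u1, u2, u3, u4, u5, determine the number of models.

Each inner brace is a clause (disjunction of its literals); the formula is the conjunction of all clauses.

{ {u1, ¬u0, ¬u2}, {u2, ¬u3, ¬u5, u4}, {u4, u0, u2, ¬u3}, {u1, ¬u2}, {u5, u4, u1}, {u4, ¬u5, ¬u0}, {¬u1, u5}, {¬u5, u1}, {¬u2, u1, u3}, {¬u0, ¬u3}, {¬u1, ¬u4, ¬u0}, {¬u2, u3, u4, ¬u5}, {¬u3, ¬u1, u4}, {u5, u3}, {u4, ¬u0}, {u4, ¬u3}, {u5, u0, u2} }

5

There are 2^6 = 64 truth assignments over (u0, u1, u2, u3, u4, u5).
Split on u3. With u3 = True, the clauses containing u3 are satisfied and ¬u3 drops from the rest; 2 of the 2^5 = 32 assignments to the other variables satisfy what remains.
With u3 = False, by the same count on the reduced clause set, 3 assignments work.
Total: 2 + 3 = 5.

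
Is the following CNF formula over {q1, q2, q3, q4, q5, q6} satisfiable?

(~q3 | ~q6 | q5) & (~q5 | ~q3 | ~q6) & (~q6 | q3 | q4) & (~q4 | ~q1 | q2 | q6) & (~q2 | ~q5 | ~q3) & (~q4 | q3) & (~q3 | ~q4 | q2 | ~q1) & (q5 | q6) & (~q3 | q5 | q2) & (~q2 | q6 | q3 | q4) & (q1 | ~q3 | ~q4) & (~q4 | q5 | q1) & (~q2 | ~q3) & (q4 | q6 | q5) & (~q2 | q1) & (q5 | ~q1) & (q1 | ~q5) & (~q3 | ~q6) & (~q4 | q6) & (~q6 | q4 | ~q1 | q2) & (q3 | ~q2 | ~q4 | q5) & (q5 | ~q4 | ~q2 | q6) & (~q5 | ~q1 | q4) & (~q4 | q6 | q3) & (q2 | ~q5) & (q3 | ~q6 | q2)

Case q4 = 0:
Case q6 = 0:
From the singleton clause (q5), q5 = 1.
From the singleton clause (q1), q1 = 1.
Now (~q1) is unsatisfied and unit — conflict.
Undo q6 and try q6 = 1.
From the singleton clause (q3), q3 = 1.
Now (~q3) is unsatisfied and unit — conflict.
Both values of q6 lead to a conflict.
Undo q4 and try q4 = 1.
From the singleton clause (q3), q3 = 1.
From the singleton clause (q1), q1 = 1.
From the singleton clause (q2), q2 = 1.
Now (~q2) is unsatisfied and unit — conflict.
Both values of q4 lead to a conflict.
No assignment satisfies every clause.

No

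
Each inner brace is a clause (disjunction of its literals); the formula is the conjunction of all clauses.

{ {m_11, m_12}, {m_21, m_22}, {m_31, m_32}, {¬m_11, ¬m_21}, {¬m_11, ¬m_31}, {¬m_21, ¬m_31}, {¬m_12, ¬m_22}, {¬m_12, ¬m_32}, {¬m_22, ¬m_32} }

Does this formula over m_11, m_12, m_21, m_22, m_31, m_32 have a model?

Suppose m_11 = True.
Unit clause (¬m_21) forces m_21 = False.
Unit clause (m_22) forces m_22 = True.
Unit clause (¬m_31) forces m_31 = False.
Unit clause (m_32) forces m_32 = True.
Now (¬m_32) is unsatisfied and unit — conflict.
Undo m_11 and try m_11 = False.
Unit clause (m_12) forces m_12 = True.
Unit clause (¬m_22) forces m_22 = False.
Unit clause (m_21) forces m_21 = True.
Unit clause (¬m_31) forces m_31 = False.
Unit clause (m_32) forces m_32 = True.
Now (¬m_32) is unsatisfied and unit — conflict.
Neither m_11 = True nor m_11 = False works.
No assignment satisfies every clause.

No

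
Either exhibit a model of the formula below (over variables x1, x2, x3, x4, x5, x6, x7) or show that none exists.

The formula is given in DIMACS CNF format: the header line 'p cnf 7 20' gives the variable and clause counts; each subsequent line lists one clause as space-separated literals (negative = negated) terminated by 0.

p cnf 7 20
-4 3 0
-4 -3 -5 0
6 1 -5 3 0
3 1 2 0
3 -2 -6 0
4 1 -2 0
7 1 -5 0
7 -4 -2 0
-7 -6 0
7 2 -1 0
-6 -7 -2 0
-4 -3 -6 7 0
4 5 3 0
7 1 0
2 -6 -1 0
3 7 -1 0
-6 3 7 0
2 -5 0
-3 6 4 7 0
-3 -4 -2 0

Branch on x4: set x4 = False.
Branch on x1: set x1 = False.
(¬x2) alone gives x2 = False.
(x3) alone gives x3 = True.
(x7) alone gives x7 = True.
(¬x6) alone gives x6 = False.
(¬x5) alone gives x5 = False.
Every clause now holds.

x1: False,  x2: False,  x3: True,  x4: False,  x5: False,  x6: False,  x7: True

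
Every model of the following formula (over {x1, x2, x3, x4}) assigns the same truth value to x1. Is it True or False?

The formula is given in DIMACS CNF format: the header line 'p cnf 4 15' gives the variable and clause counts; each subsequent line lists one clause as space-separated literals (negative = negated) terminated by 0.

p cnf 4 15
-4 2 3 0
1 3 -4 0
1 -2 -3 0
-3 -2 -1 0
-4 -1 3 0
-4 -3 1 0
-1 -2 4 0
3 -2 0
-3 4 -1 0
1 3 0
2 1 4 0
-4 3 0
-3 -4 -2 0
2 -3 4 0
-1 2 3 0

Suppose x1 = False.
Unit clause (x3) forces x3 = True.
Unit clause (¬x2) forces x2 = False.
Unit clause (¬x4) forces x4 = False.
That conflicts with the unit clause (x4).
So every satisfying assignment has x1 = True.

True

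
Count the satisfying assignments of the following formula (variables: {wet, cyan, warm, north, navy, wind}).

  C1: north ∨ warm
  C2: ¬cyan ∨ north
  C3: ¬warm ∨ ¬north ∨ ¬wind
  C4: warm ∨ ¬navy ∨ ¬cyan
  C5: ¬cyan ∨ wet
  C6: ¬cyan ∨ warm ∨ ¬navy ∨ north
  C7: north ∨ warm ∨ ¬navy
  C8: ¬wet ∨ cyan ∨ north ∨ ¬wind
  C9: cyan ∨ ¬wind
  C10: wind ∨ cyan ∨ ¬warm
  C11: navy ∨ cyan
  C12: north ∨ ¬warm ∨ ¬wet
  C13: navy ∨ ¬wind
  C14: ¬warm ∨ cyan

There are 2^6 = 64 truth assignments over (wet, cyan, warm, north, navy, wind).
Split on warm. With warm = True, the clauses containing warm are satisfied and ¬warm drops from the rest; 2 of the 2^5 = 32 assignments to the other variables satisfy what remains.
With warm = False, by the same count on the reduced clause set, 3 assignments work.
(One model: wet=F, cyan=F, warm=F, north=T, navy=T, wind=F.)
Total: 2 + 3 = 5.

5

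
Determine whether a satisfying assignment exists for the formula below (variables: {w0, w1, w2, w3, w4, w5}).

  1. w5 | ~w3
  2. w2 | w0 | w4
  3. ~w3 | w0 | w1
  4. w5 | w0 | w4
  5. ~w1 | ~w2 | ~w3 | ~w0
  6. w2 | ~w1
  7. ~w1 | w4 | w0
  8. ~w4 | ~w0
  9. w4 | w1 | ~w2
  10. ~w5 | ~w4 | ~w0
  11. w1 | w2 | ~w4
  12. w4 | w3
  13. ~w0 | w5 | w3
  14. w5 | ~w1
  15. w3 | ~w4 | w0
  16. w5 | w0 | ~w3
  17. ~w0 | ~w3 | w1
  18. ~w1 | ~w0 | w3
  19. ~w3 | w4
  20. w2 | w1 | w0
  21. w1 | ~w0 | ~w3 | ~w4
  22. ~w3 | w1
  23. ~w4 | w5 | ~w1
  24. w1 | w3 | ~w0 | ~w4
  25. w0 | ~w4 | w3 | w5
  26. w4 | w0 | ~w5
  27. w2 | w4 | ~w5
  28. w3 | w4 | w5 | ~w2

Yes

Branch on w5: set w5 = 1.
Branch on w2: set w2 = 1.
Branch on w4: set w4 = 1.
The clause (~w0) is unit, so w0 = 0.
The clause (w3) is unit, so w3 = 1.
The clause (w1) is unit, so w1 = 1.
This assignment satisfies each clause.
A satisfying assignment: w0=0, w1=1, w2=1, w3=1, w4=1, w5=1.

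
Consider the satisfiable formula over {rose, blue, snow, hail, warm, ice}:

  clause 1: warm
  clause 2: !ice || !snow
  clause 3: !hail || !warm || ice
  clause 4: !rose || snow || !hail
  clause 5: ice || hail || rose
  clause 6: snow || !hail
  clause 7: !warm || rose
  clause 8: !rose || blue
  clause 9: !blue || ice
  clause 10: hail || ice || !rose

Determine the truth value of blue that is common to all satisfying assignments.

Suppose blue = false.
From the singleton clause (warm), warm = true.
From the singleton clause (rose), rose = true.
But (!rose) is also a unit clause — contradiction.
So every satisfying assignment has blue = True.

True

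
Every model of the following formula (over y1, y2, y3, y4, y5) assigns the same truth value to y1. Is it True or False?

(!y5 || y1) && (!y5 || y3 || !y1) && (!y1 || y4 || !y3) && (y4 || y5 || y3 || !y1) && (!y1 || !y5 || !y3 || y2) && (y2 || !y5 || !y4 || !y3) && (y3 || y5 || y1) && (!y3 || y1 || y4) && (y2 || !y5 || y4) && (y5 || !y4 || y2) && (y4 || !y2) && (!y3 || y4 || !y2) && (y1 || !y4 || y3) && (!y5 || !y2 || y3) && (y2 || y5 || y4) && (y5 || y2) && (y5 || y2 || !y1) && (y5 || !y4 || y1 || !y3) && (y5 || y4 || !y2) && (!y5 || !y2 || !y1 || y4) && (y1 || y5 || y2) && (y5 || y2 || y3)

True

Suppose y1 = false.
(!y5) alone gives y5 = false.
(y3) alone gives y3 = true.
(y4) alone gives y4 = true.
Now (!y4) is unsatisfied and unit — conflict.
So every satisfying assignment has y1 = True.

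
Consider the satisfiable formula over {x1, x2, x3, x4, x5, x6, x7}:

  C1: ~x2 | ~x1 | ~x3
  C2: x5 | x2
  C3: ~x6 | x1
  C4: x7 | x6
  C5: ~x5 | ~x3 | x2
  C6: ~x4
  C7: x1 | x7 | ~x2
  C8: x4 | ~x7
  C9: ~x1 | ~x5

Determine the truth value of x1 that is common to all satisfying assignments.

Suppose x1 = 0.
The clause (~x6) is unit, so x6 = 0.
The clause (x7) is unit, so x7 = 1.
The clause (~x4) is unit, so x4 = 0.
Now (x4) is unsatisfied and unit — conflict.
So every satisfying assignment has x1 = True.

True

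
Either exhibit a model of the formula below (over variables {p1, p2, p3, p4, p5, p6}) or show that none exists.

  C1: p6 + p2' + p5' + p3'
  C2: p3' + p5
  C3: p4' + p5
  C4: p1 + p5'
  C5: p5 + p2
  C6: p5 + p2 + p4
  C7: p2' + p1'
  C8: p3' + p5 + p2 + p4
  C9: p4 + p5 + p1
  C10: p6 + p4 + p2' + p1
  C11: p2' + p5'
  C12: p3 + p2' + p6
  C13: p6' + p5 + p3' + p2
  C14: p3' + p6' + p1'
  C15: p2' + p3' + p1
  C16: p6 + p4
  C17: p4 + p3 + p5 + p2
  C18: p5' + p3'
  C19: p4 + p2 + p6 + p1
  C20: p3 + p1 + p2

Branch on p3: set p3 = 0.
Branch on p4: set p4 = 1.
From the singleton clause (p5), p5 = 1.
From the singleton clause (p1), p1 = 1.
From the singleton clause (p2'), p2 = 0.
All clauses hold; p6 can take either value.

p1: 1; p2: 0; p3: 0; p4: 1; p5: 1; p6: 0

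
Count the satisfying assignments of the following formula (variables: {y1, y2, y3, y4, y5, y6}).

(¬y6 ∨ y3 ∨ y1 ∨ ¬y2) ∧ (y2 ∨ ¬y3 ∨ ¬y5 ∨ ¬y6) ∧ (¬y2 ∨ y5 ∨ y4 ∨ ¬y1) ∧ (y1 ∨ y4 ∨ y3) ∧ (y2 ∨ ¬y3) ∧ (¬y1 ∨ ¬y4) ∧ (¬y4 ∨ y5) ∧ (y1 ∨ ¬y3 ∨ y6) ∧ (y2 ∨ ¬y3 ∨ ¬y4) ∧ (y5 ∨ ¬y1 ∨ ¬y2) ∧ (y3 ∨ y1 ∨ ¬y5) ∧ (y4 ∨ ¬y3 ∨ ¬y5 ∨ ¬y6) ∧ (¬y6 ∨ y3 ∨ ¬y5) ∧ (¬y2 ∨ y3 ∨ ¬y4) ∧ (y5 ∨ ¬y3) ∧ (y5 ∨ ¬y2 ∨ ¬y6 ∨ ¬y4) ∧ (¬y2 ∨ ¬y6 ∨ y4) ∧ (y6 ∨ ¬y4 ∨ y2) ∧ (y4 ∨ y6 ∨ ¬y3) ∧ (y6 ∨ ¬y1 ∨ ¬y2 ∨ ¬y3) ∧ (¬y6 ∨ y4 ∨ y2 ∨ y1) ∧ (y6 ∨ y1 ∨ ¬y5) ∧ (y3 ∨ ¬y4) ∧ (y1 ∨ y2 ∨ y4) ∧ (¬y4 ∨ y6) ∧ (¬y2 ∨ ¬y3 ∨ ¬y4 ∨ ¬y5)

There are 2^6 = 64 truth assignments over (y1, y2, y3, y4, y5, y6).
Split on y5. With y5 = True, the clauses containing y5 are satisfied and ¬y5 drops from the rest; 2 of the 2^5 = 32 assignments to the other variables satisfy what remains.
With y5 = False, by the same count on the reduced clause set, 2 assignments work.
Total: 2 + 2 = 4.

4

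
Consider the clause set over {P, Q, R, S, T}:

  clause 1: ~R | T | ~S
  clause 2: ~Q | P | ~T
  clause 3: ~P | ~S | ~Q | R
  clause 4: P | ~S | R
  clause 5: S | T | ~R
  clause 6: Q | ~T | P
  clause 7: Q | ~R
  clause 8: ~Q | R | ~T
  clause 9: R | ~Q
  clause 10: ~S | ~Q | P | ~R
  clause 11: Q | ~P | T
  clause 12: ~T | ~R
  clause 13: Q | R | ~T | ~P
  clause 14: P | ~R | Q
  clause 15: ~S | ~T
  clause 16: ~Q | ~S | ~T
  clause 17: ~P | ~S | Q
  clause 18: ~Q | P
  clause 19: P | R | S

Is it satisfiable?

No

Case Q = 1:
Unit clause (R) forces R = 1.
Unit clause (~T) forces T = 0.
Unit clause (~S) forces S = 0.
But (S) is also a unit clause — contradiction.
Backtrack on Q: now try Q = 0.
Unit clause (~R) forces R = 0.
Case P = 1:
Unit clause (T) forces T = 1.
But (~T) is also a unit clause — contradiction.
Backtrack on P: now try P = 0.
Unit clause (~S) forces S = 0.
But (S) is also a unit clause — contradiction.
Both values of P lead to a conflict.
Both values of Q lead to a conflict.
No assignment satisfies every clause.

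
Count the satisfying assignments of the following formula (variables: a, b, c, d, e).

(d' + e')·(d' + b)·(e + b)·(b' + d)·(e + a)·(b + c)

4

There are 2^5 = 32 truth assignments over (a, b, c, d, e).
Split on a. With a = 1, the clauses containing a are satisfied and a' drops from the rest; 3 of the 2^4 = 16 assignments to the other variables satisfy what remains.
With a = 0, by the same count on the reduced clause set, 1 assignment works.
(One model: a=F, b=F, c=T, d=F, e=T.)
Total: 3 + 1 = 4.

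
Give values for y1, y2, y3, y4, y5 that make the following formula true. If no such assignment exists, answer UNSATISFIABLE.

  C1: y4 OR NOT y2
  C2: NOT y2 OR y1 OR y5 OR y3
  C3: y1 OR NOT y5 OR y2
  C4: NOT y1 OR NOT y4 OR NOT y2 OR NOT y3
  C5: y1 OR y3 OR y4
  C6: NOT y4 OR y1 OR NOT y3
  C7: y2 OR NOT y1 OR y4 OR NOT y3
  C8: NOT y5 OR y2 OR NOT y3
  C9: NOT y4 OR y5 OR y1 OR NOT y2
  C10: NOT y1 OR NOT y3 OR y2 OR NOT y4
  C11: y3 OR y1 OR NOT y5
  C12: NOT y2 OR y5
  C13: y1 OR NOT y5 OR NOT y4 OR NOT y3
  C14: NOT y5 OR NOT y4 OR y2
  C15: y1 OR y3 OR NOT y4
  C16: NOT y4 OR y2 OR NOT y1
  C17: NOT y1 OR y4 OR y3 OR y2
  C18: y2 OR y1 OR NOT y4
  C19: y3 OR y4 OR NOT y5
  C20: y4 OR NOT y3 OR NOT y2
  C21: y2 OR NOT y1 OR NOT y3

Suppose y4 = true.
Suppose y1 = true.
(y2) alone gives y2 = true.
(NOT y3) alone gives y3 = false.
(y5) alone gives y5 = true.
This assignment satisfies each clause.

y1 ↦ true; y2 ↦ true; y3 ↦ false; y4 ↦ true; y5 ↦ true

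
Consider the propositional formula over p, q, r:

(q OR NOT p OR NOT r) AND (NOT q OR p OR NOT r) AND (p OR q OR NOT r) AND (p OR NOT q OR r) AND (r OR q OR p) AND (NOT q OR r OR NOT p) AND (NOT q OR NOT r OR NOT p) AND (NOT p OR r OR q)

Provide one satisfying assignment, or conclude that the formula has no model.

UNSATISFIABLE

Branch on q: set q = true.
Branch on p: set p = true.
From the singleton clause (r), r = true.
That conflicts with the unit clause (NOT r).
That branch fails; take p = false instead.
From the singleton clause (NOT r), r = false.
That conflicts with the unit clause (r).
Both values of p lead to a conflict.
That branch fails; take q = false instead.
Branch on p: set p = false.
From the singleton clause (NOT r), r = false.
That conflicts with the unit clause (r).
That branch fails; take p = true instead.
From the singleton clause (NOT r), r = false.
That conflicts with the unit clause (r).
Both values of p lead to a conflict.
Both values of q lead to a conflict.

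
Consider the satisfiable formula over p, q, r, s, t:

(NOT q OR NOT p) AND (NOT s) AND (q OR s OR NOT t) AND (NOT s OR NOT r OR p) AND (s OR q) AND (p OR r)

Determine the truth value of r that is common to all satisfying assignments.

Suppose r = false.
The clause (NOT s) is unit, so s = false.
The clause (q) is unit, so q = true.
The clause (NOT p) is unit, so p = false.
That conflicts with the unit clause (p).
So every satisfying assignment has r = True.

True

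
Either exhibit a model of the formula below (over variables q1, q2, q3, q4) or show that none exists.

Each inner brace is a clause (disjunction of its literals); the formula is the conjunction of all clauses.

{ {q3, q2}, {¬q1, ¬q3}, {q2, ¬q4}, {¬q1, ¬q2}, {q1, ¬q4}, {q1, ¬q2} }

Try q3 = True.
From the singleton clause (¬q1), q1 = False.
From the singleton clause (¬q4), q4 = False.
From the singleton clause (¬q2), q2 = False.
Every clause now holds.

q1: False,  q2: False,  q3: True,  q4: False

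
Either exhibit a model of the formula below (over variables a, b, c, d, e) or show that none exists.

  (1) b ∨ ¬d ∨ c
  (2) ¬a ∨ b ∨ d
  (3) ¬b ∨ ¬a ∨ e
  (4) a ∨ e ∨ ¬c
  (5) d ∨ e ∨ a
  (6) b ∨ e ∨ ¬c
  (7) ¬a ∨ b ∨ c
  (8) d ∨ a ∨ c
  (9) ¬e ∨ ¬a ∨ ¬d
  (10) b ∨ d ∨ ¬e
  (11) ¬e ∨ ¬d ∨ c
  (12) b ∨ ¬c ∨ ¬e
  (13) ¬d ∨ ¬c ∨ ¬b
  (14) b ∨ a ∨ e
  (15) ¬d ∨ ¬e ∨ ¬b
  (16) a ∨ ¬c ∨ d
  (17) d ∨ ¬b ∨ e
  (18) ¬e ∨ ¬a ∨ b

a=True, b=True, c=True, d=False, e=True

Try b = True.
Try a = True.
(e) alone gives e = True.
(¬d) alone gives d = False.
No clause remains; c is free.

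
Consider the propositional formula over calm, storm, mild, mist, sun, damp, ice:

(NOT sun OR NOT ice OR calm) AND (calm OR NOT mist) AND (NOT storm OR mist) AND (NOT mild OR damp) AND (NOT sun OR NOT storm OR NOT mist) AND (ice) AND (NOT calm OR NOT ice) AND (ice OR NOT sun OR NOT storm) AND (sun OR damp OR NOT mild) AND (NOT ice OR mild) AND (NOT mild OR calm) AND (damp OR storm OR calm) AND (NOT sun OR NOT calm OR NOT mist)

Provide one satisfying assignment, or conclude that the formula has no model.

UNSATISFIABLE

From the singleton clause (ice), ice = true.
From the singleton clause (NOT calm), calm = false.
From the singleton clause (NOT sun), sun = false.
From the singleton clause (NOT mist), mist = false.
From the singleton clause (NOT storm), storm = false.
From the singleton clause (mild), mild = true.
That conflicts with the unit clause (NOT mild).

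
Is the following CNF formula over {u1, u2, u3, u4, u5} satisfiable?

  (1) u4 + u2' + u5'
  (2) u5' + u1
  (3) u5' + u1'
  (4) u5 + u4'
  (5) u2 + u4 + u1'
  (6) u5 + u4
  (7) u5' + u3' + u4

No

Suppose u5 = 0.
The clause (u4') is unit, so u4 = 0.
Now (u4) is unsatisfied and unit — conflict.
That branch fails; take u5 = 1 instead.
The clause (u1) is unit, so u1 = 1.
Now (u1') is unsatisfied and unit — conflict.
Both values of u5 lead to a conflict.
No assignment satisfies every clause.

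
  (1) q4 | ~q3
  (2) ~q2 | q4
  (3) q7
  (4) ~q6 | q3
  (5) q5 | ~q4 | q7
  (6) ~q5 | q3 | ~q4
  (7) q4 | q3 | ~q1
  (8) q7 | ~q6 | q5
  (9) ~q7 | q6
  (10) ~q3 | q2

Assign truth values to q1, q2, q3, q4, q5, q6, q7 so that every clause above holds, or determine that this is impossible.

The clause (q7) is unit, so q7 = 1.
The clause (q6) is unit, so q6 = 1.
The clause (q3) is unit, so q3 = 1.
The clause (q4) is unit, so q4 = 1.
The clause (q2) is unit, so q2 = 1.
No clause remains; q1, q5 are free.

q1 ↦ 1,  q2 ↦ 1,  q3 ↦ 1,  q4 ↦ 1,  q5 ↦ 1,  q6 ↦ 1,  q7 ↦ 1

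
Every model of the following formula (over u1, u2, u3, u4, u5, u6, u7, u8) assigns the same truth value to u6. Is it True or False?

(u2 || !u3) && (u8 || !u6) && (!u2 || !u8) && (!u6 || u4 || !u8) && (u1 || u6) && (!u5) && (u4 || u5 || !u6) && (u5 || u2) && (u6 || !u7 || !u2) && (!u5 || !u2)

Suppose u6 = true.
The clause (u8) is unit, so u8 = true.
The clause (!u2) is unit, so u2 = false.
The clause (!u3) is unit, so u3 = false.
The clause (u4) is unit, so u4 = true.
The clause (!u5) is unit, so u5 = false.
But (u5) is also a unit clause — contradiction.
So every satisfying assignment has u6 = False.

False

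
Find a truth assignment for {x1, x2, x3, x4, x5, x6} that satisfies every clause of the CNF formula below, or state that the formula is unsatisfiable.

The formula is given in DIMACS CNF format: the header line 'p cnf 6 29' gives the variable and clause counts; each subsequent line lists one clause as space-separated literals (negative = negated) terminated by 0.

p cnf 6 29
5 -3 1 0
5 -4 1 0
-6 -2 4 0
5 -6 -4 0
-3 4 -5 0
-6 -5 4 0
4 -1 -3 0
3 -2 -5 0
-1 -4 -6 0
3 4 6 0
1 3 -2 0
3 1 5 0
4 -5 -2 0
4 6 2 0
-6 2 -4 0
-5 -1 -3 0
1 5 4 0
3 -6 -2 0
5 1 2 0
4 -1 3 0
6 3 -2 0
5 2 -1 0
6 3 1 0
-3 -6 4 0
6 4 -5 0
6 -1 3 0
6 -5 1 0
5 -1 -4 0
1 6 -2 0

x1=False; x2=True; x3=True; x4=True; x5=True; x6=True

Try x5 = True.
Try x3 = True.
From the singleton clause (x4), x4 = True.
From the singleton clause (¬x1), x1 = False.
From the singleton clause (x6), x6 = True.
From the singleton clause (x2), x2 = True.
Every clause now holds.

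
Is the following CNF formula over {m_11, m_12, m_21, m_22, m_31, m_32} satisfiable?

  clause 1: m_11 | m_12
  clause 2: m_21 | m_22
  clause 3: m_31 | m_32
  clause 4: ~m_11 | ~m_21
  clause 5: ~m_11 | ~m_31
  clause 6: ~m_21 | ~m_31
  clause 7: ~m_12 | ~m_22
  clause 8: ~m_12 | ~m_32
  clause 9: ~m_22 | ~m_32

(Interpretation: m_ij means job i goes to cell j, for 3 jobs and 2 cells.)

Branch on m_11: set m_11 = 1.
Unit clause (~m_21) forces m_21 = 0.
Unit clause (m_22) forces m_22 = 1.
Unit clause (~m_31) forces m_31 = 0.
Unit clause (m_32) forces m_32 = 1.
That conflicts with the unit clause (~m_32).
That branch fails; take m_11 = 0 instead.
Unit clause (m_12) forces m_12 = 1.
Unit clause (~m_22) forces m_22 = 0.
Unit clause (m_21) forces m_21 = 1.
Unit clause (~m_31) forces m_31 = 0.
Unit clause (m_32) forces m_32 = 1.
That conflicts with the unit clause (~m_32).
Either choice for m_11 ends in contradiction.
No assignment satisfies every clause.

No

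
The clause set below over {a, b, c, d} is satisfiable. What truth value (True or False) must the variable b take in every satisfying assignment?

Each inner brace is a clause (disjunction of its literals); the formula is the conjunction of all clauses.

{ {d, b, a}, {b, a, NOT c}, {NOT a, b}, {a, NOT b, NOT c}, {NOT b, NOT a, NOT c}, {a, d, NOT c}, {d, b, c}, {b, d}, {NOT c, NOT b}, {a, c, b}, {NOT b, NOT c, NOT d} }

True

Suppose b = false.
From the singleton clause (NOT a), a = false.
From the singleton clause (d), d = true.
From the singleton clause (NOT c), c = false.
But (c) is also a unit clause — contradiction.
So every satisfying assignment has b = True.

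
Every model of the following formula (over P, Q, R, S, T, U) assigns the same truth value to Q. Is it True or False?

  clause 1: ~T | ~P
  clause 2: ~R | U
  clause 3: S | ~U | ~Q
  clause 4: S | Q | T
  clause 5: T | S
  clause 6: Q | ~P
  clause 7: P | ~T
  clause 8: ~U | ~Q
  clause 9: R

Suppose Q = 1.
Unit clause (~U) forces U = 0.
Unit clause (~R) forces R = 0.
That conflicts with the unit clause (R).
So every satisfying assignment has Q = False.

False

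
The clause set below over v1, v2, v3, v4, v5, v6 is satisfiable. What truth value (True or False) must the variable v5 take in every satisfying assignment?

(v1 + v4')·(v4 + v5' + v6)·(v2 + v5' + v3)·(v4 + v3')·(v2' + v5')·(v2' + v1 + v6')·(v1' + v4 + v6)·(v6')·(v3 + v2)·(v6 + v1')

False

Suppose v5 = 1.
Unit clause (v2') forces v2 = 0.
Unit clause (v3) forces v3 = 1.
Unit clause (v4) forces v4 = 1.
Unit clause (v1) forces v1 = 1.
Unit clause (v6') forces v6 = 0.
Now (v6) is unsatisfied and unit — conflict.
So every satisfying assignment has v5 = False.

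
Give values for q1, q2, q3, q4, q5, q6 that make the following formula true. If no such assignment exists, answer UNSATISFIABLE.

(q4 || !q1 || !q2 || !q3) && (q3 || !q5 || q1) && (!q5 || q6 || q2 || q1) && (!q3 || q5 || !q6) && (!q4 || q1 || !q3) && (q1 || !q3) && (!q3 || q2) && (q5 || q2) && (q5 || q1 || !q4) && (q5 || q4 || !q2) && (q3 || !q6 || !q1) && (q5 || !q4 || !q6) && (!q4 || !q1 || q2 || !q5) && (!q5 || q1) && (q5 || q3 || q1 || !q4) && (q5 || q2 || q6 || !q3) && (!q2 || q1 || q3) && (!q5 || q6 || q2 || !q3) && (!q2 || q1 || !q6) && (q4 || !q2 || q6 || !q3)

Suppose q1 = true.
Suppose q3 = false.
(!q6) alone gives q6 = false.
Suppose q5 = true.
Suppose q4 = true.
(q2) alone gives q2 = true.
This assignment satisfies each clause.

q1=true,  q2=true,  q3=false,  q4=true,  q5=true,  q6=false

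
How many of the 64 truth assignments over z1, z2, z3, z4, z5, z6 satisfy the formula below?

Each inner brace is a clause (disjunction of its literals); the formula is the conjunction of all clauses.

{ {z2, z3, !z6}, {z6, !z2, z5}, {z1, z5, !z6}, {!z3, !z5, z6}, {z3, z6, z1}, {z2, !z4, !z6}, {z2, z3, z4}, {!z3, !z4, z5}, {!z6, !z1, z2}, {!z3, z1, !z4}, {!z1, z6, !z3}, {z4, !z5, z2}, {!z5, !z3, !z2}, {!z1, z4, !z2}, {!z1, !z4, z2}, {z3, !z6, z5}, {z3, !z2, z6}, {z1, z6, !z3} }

There are 2^6 = 64 truth assignments over (z1, z2, z3, z4, z5, z6).
Split on z3. With z3 = true, the clauses containing z3 are satisfied and !z3 drops from the rest; 0 of the 2^5 = 32 assignments to the other variables satisfy what remains.
With z3 = false, by the same count on the reduced clause set, 3 assignments work.
(One model: z1=F, z2=T, z3=F, z4=F, z5=T, z6=T.)
Total: 0 + 3 = 3.

3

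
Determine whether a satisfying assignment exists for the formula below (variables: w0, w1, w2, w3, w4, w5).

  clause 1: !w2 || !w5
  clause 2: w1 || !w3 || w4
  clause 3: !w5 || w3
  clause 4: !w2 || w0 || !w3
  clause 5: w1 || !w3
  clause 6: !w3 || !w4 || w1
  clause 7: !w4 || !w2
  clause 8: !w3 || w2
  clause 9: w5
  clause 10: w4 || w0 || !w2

No

(w5) alone gives w5 = true.
(!w2) alone gives w2 = false.
(w3) alone gives w3 = true.
Now (!w3) is unsatisfied and unit — conflict.
No assignment satisfies every clause.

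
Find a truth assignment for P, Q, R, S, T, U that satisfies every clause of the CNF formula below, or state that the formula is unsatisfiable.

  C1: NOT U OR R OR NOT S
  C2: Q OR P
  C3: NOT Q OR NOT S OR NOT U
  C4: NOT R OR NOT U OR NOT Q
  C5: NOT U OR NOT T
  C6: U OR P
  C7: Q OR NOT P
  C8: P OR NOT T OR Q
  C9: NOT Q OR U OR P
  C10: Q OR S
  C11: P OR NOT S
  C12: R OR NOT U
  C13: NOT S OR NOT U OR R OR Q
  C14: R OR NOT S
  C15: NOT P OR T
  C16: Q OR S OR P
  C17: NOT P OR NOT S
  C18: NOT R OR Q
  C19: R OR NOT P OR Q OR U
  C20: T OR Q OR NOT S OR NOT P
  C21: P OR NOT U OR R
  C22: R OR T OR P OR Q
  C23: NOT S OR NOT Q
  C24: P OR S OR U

P ↦ true; Q ↦ true; R ↦ false; S ↦ false; T ↦ true; U ↦ false

Try Q = true.
(NOT S) alone gives S = false.
Try R = false.
(NOT U) alone gives U = false.
(P) alone gives P = true.
(T) alone gives T = true.
Every clause now holds.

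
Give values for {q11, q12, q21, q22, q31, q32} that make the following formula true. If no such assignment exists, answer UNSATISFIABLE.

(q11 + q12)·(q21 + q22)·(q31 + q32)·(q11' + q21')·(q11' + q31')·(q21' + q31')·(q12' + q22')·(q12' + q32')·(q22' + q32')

Branch on q11: set q11 = 1.
From the singleton clause (q21'), q21 = 0.
From the singleton clause (q22), q22 = 1.
From the singleton clause (q31'), q31 = 0.
From the singleton clause (q32), q32 = 1.
That conflicts with the unit clause (q32').
So q11 must be the other value — set q11 = 0.
From the singleton clause (q12), q12 = 1.
From the singleton clause (q22'), q22 = 0.
From the singleton clause (q21), q21 = 1.
From the singleton clause (q31'), q31 = 0.
From the singleton clause (q32), q32 = 1.
That conflicts with the unit clause (q32').
Either choice for q11 ends in contradiction.

UNSATISFIABLE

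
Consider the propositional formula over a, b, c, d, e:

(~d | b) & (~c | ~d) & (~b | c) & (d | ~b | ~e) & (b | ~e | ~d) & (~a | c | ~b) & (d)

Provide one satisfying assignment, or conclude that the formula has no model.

Unit clause (d) forces d = 1.
Unit clause (b) forces b = 1.
Unit clause (~c) forces c = 0.
But (c) is also a unit clause — contradiction.

UNSATISFIABLE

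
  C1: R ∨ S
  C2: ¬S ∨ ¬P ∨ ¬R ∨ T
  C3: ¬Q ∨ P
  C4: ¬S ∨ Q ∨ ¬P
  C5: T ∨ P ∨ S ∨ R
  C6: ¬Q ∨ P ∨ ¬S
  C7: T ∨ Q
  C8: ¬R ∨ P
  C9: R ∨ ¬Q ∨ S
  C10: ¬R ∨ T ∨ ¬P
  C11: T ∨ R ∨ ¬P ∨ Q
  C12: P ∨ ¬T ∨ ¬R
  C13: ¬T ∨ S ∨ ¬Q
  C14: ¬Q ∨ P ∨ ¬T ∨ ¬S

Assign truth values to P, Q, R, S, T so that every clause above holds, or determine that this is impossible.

P=True, Q=True, R=False, S=True, T=False

Suppose R = False.
From the singleton clause (S), S = True.
Suppose Q = True.
From the singleton clause (P), P = True.
All clauses hold; T can take either value.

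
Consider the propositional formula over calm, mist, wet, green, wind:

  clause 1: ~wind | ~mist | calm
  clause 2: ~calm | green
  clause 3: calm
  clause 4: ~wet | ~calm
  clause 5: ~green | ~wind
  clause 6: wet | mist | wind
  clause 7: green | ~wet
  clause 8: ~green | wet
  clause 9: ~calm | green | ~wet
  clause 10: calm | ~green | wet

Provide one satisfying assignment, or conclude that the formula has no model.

(calm) alone gives calm = 1.
(green) alone gives green = 1.
(~wet) alone gives wet = 0.
But (wet) is also a unit clause — contradiction.

UNSATISFIABLE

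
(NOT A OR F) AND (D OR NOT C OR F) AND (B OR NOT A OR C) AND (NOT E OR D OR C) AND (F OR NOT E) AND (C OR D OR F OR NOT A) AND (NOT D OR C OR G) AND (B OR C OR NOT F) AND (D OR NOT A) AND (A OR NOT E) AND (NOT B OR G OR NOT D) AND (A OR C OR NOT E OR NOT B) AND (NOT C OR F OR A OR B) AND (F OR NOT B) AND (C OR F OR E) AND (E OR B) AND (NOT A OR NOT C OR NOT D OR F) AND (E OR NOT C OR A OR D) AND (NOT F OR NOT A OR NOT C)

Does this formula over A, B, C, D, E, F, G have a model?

Case A = true:
Unit clause (F) forces F = true.
Unit clause (D) forces D = true.
Unit clause (NOT C) forces C = false.
Unit clause (B) forces B = true.
Unit clause (G) forces G = true.
No clause remains; E is free.
A satisfying assignment: A=true, B=true, C=false, D=true, E=false, F=true, G=true.

Yes, satisfiable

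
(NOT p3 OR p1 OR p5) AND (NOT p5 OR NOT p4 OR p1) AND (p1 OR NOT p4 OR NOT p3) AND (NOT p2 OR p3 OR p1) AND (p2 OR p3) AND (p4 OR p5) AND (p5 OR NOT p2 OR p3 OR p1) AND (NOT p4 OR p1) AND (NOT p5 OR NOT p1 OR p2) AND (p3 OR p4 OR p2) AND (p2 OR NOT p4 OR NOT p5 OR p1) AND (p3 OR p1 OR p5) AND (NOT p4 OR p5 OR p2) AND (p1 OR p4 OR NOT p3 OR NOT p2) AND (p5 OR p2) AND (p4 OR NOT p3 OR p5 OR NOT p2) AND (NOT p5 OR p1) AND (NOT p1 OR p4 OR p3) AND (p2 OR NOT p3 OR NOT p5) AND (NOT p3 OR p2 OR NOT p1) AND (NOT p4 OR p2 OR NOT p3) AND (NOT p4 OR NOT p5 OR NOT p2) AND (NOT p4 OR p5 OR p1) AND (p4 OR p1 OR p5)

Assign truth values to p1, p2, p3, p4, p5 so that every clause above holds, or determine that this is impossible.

Suppose p2 = true.
Suppose p3 = false.
The clause (p1) is unit, so p1 = true.
The clause (p4) is unit, so p4 = true.
The clause (NOT p5) is unit, so p5 = false.
This assignment satisfies each clause.

p1 ↦ true,  p2 ↦ true,  p3 ↦ false,  p4 ↦ true,  p5 ↦ false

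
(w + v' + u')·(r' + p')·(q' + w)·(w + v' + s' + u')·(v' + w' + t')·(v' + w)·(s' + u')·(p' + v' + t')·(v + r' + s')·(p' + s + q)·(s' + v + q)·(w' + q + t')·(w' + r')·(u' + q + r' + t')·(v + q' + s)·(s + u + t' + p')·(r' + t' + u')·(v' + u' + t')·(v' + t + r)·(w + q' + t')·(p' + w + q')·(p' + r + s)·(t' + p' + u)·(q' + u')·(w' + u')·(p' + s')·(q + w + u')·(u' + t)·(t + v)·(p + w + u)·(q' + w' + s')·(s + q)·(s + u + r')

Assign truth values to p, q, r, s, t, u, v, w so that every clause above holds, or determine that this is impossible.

UNSATISFIABLE

Try r = 0.
Try q = 0.
The clause (s) is unit, so s = 1.
The clause (u') is unit, so u = 0.
The clause (v) is unit, so v = 1.
The clause (w) is unit, so w = 1.
The clause (t') is unit, so t = 0.
But (t) is also a unit clause — contradiction.
That branch fails; take q = 1 instead.
The clause (w) is unit, so w = 1.
The clause (u') is unit, so u = 0.
The clause (s') is unit, so s = 0.
The clause (v) is unit, so v = 1.
The clause (t') is unit, so t = 0.
But (t) is also a unit clause — contradiction.
Both values of q lead to a conflict.
That branch fails; take r = 1 instead.
The clause (p') is unit, so p = 0.
The clause (w') is unit, so w = 0.
The clause (q') is unit, so q = 0.
The clause (v') is unit, so v = 0.
The clause (s') is unit, so s = 0.
But (s) is also a unit clause — contradiction.
Both values of r lead to a conflict.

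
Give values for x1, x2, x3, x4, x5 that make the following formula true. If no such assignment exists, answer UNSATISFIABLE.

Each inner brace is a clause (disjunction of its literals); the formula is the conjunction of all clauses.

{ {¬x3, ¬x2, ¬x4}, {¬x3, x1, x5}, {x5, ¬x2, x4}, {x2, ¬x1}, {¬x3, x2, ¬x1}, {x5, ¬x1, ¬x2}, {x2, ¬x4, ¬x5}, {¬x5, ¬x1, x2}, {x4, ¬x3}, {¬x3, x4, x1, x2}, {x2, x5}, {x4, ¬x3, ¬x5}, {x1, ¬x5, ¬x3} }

x1=False, x2=False, x3=False, x4=False, x5=True

Try x2 = False.
The clause (¬x1) is unit, so x1 = False.
The clause (x5) is unit, so x5 = True.
The clause (¬x4) is unit, so x4 = False.
The clause (¬x3) is unit, so x3 = False.
This assignment satisfies each clause.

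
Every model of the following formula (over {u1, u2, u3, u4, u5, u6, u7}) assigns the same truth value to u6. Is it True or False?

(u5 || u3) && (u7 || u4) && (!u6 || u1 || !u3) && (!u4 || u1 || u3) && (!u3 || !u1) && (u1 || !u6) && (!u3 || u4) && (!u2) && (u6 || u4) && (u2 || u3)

False

Suppose u6 = true.
The clause (u1) is unit, so u1 = true.
The clause (!u3) is unit, so u3 = false.
The clause (u5) is unit, so u5 = true.
The clause (!u2) is unit, so u2 = false.
That conflicts with the unit clause (u2).
So every satisfying assignment has u6 = False.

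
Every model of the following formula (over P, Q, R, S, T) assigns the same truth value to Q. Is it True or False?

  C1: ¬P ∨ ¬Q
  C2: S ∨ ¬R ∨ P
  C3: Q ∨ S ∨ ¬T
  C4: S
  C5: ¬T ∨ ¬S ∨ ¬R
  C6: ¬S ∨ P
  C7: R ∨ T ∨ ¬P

False

Suppose Q = True.
Unit clause (¬P) forces P = False.
Unit clause (S) forces S = True.
Now (¬S) is unsatisfied and unit — conflict.
So every satisfying assignment has Q = False.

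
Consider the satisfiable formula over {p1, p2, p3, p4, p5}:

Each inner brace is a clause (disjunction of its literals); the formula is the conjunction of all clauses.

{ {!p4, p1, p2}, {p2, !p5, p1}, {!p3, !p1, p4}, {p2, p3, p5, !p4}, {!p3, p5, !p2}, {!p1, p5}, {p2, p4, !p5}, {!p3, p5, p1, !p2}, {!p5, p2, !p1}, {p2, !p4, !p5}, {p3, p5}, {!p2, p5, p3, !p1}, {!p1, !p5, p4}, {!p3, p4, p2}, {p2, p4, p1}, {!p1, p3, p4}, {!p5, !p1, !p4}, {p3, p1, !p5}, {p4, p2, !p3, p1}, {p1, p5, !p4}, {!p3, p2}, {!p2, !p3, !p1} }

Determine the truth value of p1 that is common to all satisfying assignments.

False

Suppose p1 = true.
Unit clause (p5) forces p5 = true.
Unit clause (p2) forces p2 = true.
Unit clause (p4) forces p4 = true.
But (!p4) is also a unit clause — contradiction.
So every satisfying assignment has p1 = False.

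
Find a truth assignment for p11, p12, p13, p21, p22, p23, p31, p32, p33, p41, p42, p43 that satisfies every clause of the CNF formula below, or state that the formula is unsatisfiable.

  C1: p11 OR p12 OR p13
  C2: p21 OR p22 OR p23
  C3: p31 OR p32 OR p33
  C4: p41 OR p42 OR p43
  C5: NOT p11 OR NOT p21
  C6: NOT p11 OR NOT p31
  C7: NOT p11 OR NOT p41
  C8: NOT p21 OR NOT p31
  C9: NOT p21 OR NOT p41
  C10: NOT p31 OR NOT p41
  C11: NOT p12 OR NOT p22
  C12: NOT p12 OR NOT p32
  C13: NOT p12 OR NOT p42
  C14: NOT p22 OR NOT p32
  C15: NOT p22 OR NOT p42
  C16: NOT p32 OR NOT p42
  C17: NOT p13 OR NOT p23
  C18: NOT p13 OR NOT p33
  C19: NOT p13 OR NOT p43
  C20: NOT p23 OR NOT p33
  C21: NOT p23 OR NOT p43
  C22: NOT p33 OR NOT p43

Suppose p11 = false.
Suppose p12 = true.
Unit clause (NOT p22) forces p22 = false.
Unit clause (NOT p32) forces p32 = false.
Unit clause (NOT p42) forces p42 = false.
Suppose p21 = true.
Unit clause (NOT p31) forces p31 = false.
Unit clause (p33) forces p33 = true.
Unit clause (NOT p41) forces p41 = false.
Unit clause (p43) forces p43 = true.
That conflicts with the unit clause (NOT p43).
So p21 must be the other value — set p21 = false.
Unit clause (p23) forces p23 = true.
Unit clause (NOT p13) forces p13 = false.
Unit clause (NOT p33) forces p33 = false.
Unit clause (p31) forces p31 = true.
Unit clause (NOT p41) forces p41 = false.
Unit clause (p43) forces p43 = true.
That conflicts with the unit clause (NOT p43).
Either choice for p21 ends in contradiction.
So p12 must be the other value — set p12 = false.
Unit clause (p13) forces p13 = true.
Unit clause (NOT p23) forces p23 = false.
Unit clause (NOT p33) forces p33 = false.
Unit clause (NOT p43) forces p43 = false.
Suppose p21 = true.
Unit clause (NOT p31) forces p31 = false.
Unit clause (p32) forces p32 = true.
Unit clause (NOT p41) forces p41 = false.
Unit clause (p42) forces p42 = true.
That conflicts with the unit clause (NOT p42).
So p21 must be the other value — set p21 = false.
Unit clause (p22) forces p22 = true.
Unit clause (NOT p32) forces p32 = false.
Unit clause (p31) forces p31 = true.
Unit clause (NOT p41) forces p41 = false.
Unit clause (p42) forces p42 = true.
That conflicts with the unit clause (NOT p42).
Either choice for p21 ends in contradiction.
Either choice for p12 ends in contradiction.
So p11 must be the other value — set p11 = true.
Unit clause (NOT p21) forces p21 = false.
Unit clause (NOT p31) forces p31 = false.
Unit clause (NOT p41) forces p41 = false.
Suppose p22 = true.
Unit clause (NOT p12) forces p12 = false.
Unit clause (NOT p32) forces p32 = false.
Unit clause (p33) forces p33 = true.
Unit clause (NOT p42) forces p42 = false.
Unit clause (p43) forces p43 = true.
That conflicts with the unit clause (NOT p43).
So p22 must be the other value — set p22 = false.
Unit clause (p23) forces p23 = true.
Unit clause (NOT p13) forces p13 = false.
Unit clause (NOT p33) forces p33 = false.
Unit clause (p32) forces p32 = true.
Unit clause (NOT p12) forces p12 = false.
Unit clause (NOT p42) forces p42 = false.
Unit clause (p43) forces p43 = true.
That conflicts with the unit clause (NOT p43).
Either choice for p22 ends in contradiction.
Either choice for p11 ends in contradiction.

UNSATISFIABLE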